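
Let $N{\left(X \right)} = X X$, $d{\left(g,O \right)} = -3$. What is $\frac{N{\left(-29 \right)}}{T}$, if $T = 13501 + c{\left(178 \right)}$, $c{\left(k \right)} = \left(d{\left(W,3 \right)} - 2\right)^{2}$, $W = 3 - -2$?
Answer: $\frac{841}{13526} \approx 0.062177$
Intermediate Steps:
$W = 5$ ($W = 3 + 2 = 5$)
$c{\left(k \right)} = 25$ ($c{\left(k \right)} = \left(-3 - 2\right)^{2} = \left(-5\right)^{2} = 25$)
$N{\left(X \right)} = X^{2}$
$T = 13526$ ($T = 13501 + 25 = 13526$)
$\frac{N{\left(-29 \right)}}{T} = \frac{\left(-29\right)^{2}}{13526} = 841 \cdot \frac{1}{13526} = \frac{841}{13526}$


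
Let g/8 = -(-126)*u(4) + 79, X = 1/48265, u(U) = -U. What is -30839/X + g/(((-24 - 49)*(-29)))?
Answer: -3151036660595/2117 ≈ -1.4884e+9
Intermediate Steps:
X = 1/48265 ≈ 2.0719e-5
g = -3400 (g = 8*(-(-126)*(-1*4) + 79) = 8*(-(-126)*(-4) + 79) = 8*(-18*28 + 79) = 8*(-504 + 79) = 8*(-425) = -3400)
-30839/X + g/(((-24 - 49)*(-29))) = -30839/1/48265 - 3400*(-1/(29*(-24 - 49))) = -30839*48265 - 3400/((-73*(-29))) = -1488444335 - 3400/2117 = -3151036660595/2117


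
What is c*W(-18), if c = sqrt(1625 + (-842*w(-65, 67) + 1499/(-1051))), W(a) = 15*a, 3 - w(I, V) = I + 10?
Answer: -540*I*sqrt(13037723315)/1051 ≈ -58667.0*I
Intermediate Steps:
w(I, V) = -7 - I (w(I, V) = 3 - (I + 10) = 3 - (10 + I) = 3 + (-10 - I) = -7 - I)
c = 2*I*sqrt(13037723315)/1051 (c = sqrt(1625 + (-842/(1/(-7 - 1*(-65))) + 1499/(-1051))) = sqrt(1625 + (-842/(1/(-7 + 65)) + 1499*(-1/1051))) = sqrt(1625 + (-842/(1/58) - 1499/1051)) = sqrt(1625 + (-842/1/58 - 1499/1051)) = sqrt(1625 + (-842*58 - 1499/1051)) = sqrt(1625 + (-48836 - 1499/1051)) = sqrt(1625 - 51328135/1051) = sqrt(-49620260/1051) = 2*I*sqrt(13037723315)/1051 ≈ 217.28*I)
c*W(-18) = (2*I*sqrt(13037723315)/1051)*(15*(-18)) = (2*I*sqrt(13037723315)/1051)*(-270) = -540*I*sqrt(13037723315)/1051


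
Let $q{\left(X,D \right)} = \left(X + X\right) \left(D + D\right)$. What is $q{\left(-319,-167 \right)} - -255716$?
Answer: $468808$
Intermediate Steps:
$q{\left(X,D \right)} = 4 D X$ ($q{\left(X,D \right)} = 2 X 2 D = 4 D X$)
$q{\left(-319,-167 \right)} - -255716 = 4 \left(-167\right) \left(-319\right) - -255716 = 213092 + 255716 = 468808$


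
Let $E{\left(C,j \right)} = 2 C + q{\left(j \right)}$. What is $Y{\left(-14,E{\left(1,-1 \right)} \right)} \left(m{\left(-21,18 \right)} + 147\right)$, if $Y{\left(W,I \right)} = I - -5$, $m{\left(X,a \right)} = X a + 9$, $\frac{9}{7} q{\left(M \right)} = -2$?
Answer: $- \frac{3626}{3} \approx -1208.7$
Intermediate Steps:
$q{\left(M \right)} = - \frac{14}{9}$ ($q{\left(M \right)} = \frac{7}{9} \left(-2\right) = - \frac{14}{9}$)
$m{\left(X,a \right)} = 9 + X a$
$E{\left(C,j \right)} = - \frac{14}{9} + 2 C$ ($E{\left(C,j \right)} = 2 C - \frac{14}{9} = - \frac{14}{9} + 2 C$)
$Y{\left(W,I \right)} = 5 + I$ ($Y{\left(W,I \right)} = I + 5 = 5 + I$)
$Y{\left(-14,E{\left(1,-1 \right)} \right)} \left(m{\left(-21,18 \right)} + 147\right) = \left(5 + \left(- \frac{14}{9} + 2 \cdot 1\right)\right) \left(\left(9 - 378\right) + 147\right) = \left(5 + \left(- \frac{14}{9} + 2\right)\right) \left(\left(9 - 378\right) + 147\right) = \left(5 + \frac{4}{9}\right) \left(-369 + 147\right) = \frac{49}{9} \left(-222\right) = - \frac{3626}{3}$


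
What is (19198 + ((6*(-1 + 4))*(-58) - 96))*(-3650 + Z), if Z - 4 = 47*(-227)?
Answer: -258500270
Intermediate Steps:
Z = -10665 (Z = 4 + 47*(-227) = 4 - 10669 = -10665)
(19198 + ((6*(-1 + 4))*(-58) - 96))*(-3650 + Z) = (19198 + ((6*(-1 + 4))*(-58) - 96))*(-3650 - 10665) = (19198 + ((6*3)*(-58) - 96))*(-14315) = (19198 + (18*(-58) - 96))*(-14315) = (19198 + (-1044 - 96))*(-14315) = (19198 - 1140)*(-14315) = 18058*(-14315) = -258500270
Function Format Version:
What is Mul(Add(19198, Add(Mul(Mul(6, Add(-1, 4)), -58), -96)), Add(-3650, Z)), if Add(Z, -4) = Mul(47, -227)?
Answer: -258500270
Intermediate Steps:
Z = -10665 (Z = Add(4, Mul(47, -227)) = Add(4, -10669) = -10665)
Mul(Add(19198, Add(Mul(Mul(6, Add(-1, 4)), -58), -96)), Add(-3650, Z)) = Mul(Add(19198, Add(Mul(Mul(6, Add(-1, 4)), -58), -96)), Add(-3650, -10665)) = Mul(Add(19198, Add(Mul(Mul(6, 3), -58), -96)), -14315) = Mul(Add(19198, Add(Mul(18, -58), -96)), -14315) = Mul(Add(19198, Add(-1044, -96)), -14315) = Mul(Add(19198, -1140), -14315) = Mul(18058, -14315) = -258500270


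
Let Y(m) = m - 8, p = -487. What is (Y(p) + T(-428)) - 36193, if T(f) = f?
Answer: -37116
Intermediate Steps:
Y(m) = -8 + m
(Y(p) + T(-428)) - 36193 = ((-8 - 487) - 428) - 36193 = (-495 - 428) - 36193 = -923 - 36193 = -37116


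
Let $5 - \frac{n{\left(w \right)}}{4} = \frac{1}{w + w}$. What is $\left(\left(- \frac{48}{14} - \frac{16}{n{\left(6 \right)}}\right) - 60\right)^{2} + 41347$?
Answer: $\frac{7756463467}{170569} \approx 45474.0$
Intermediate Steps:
$n{\left(w \right)} = 20 - \frac{2}{w}$ ($n{\left(w \right)} = 20 - \frac{4}{w + w} = 20 - \frac{4}{2 w} = 20 - 4 \frac{1}{2 w} = 20 - \frac{2}{w}$)
$\left(\left(- \frac{48}{14} - \frac{16}{n{\left(6 \right)}}\right) - 60\right)^{2} + 41347 = \left(\left(- \frac{48}{14} - \frac{16}{20 - \frac{2}{6}}\right) - 60\right)^{2} + 41347 = \left(\left(\left(-48\right) \frac{1}{14} - \frac{16}{20 - \frac{1}{3}}\right) - 60\right)^{2} + 41347 = \left(\left(- \frac{24}{7} - \frac{16}{20 - \frac{1}{3}}\right) - 60\right)^{2} + 41347 = \left(\left(- \frac{24}{7} - \frac{16}{\frac{59}{3}}\right) - 60\right)^{2} + 41347 = \left(\left(- \frac{24}{7} - \frac{48}{59}\right) - 60\right)^{2} + 41347 = \left(- \frac{1752}{413} - 60\right)^{2} + 41347 = \left(- \frac{26532}{413}\right)^{2} + 41347 = \frac{703947024}{170569} + 41347 = \frac{7756463467}{170569}$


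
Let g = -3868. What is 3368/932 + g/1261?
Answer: 160518/293813 ≈ 0.54633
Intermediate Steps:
3368/932 + g/1261 = 3368/932 - 3868/1261 = 3368*(1/932) - 3868*1/1261 = 842/233 - 3868/1261 = 160518/293813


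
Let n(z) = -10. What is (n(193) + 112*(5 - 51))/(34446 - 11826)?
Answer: -89/390 ≈ -0.22821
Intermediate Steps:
(n(193) + 112*(5 - 51))/(34446 - 11826) = (-10 + 112*(5 - 51))/(34446 - 11826) = (-10 + 112*(-46))/22620 = (-10 - 5152)*(1/22620) = -5162*1/22620 = -89/390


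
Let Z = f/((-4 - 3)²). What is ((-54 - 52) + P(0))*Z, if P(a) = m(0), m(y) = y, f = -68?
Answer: 7208/49 ≈ 147.10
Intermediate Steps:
P(a) = 0
Z = -68/49 (Z = -68/(-4 - 3)² = -68/((-7)²) = -68/49 ≈ -1.3878)
((-54 - 52) + P(0))*Z = ((-54 - 52) + 0)*(-68/49) = (-106 + 0)*(-68/49) = -106*(-68/49) = 7208/49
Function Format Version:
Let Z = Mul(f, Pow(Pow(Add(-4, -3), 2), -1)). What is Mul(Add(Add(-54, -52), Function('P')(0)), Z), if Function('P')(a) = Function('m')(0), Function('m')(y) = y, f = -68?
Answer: Rational(7208, 49) ≈ 147.10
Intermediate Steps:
Function('P')(a) = 0
Z = Rational(-68, 49) (Z = Mul(-68, Pow(Pow(Add(-4, -3), 2), -1)) = Mul(-68, Pow(Pow(-7, 2), -1)) = Mul(-68, Pow(49, -1)) = Mul(-68, Rational(1, 49)) = Rational(-68, 49) ≈ -1.3878)
Mul(Add(Add(-54, -52), Function('P')(0)), Z) = Mul(Add(Add(-54, -52), 0), Rational(-68, 49)) = Mul(Add(-106, 0), Rational(-68, 49)) = Mul(-106, Rational(-68, 49)) = Rational(7208, 49)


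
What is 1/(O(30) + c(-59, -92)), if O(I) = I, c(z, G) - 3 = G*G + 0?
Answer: 1/8497 ≈ 0.00011769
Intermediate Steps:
c(z, G) = 3 + G² (c(z, G) = 3 + (G*G + 0) = 3 + (G² + 0) = 3 + G²)
1/(O(30) + c(-59, -92)) = 1/(30 + (3 + (-92)²)) = 1/(30 + (3 + 8464)) = 1/(30 + 8467) = 1/8497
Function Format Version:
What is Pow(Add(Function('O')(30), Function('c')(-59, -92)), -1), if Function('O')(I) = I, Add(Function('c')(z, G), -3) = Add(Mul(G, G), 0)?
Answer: Rational(1, 8497) ≈ 0.00011769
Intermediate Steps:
Function('c')(z, G) = Add(3, Pow(G, 2)) (Function('c')(z, G) = Add(3, Add(Mul(G, G), 0)) = Add(3, Add(Pow(G, 2), 0)) = Add(3, Pow(G, 2)))
Pow(Add(Function('O')(30), Function('c')(-59, -92)), -1) = Pow(Add(30, Add(3, Pow(-92, 2))), -1) = Pow(Add(30, Add(3, 8464)), -1) = Pow(Add(30, 8467), -1) = Pow(8497, -1) = Rational(1, 8497)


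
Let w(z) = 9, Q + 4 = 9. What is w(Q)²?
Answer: 81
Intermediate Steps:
Q = 5 (Q = -4 + 9 = 5)
w(Q)² = 9² = 81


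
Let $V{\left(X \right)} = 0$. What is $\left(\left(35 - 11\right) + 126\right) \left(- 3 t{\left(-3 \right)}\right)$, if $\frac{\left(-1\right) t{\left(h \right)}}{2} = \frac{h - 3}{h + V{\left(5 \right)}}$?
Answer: $1800$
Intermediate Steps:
$t{\left(h \right)} = - \frac{2 \left(-3 + h\right)}{h}$ ($t{\left(h \right)} = - 2 \frac{h - 3}{h + 0} = - 2 \frac{-3 + h}{h} = - \frac{2 \left(-3 + h\right)}{h}$)
$\left(\left(35 - 11\right) + 126\right) \left(- 3 t{\left(-3 \right)}\right) = \left(\left(35 - 11\right) + 126\right) \left(- 3 \left(-2 + \frac{6}{-3}\right)\right) = \left(\left(35 - 11\right) + 126\right) \left(- 3 \left(-2 + 6 \left(- \frac{1}{3}\right)\right)\right) = \left(24 + 126\right) \left(- 3 \left(-2 - 2\right)\right) = 150 \left(\left(-3\right) \left(-4\right)\right) = 150 \cdot 12 = 1800$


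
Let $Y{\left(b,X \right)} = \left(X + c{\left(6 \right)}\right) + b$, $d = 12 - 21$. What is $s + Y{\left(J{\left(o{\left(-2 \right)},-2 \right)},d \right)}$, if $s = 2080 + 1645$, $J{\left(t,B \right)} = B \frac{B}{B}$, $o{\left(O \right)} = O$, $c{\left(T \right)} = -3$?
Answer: $3711$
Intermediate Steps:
$J{\left(t,B \right)} = B$ ($J{\left(t,B \right)} = B 1 = B$)
$d = -9$ ($d = 12 - 21 = -9$)
$Y{\left(b,X \right)} = -3 + X + b$ ($Y{\left(b,X \right)} = \left(X - 3\right) + b = \left(-3 + X\right) + b = -3 + X + b$)
$s = 3725$
$s + Y{\left(J{\left(o{\left(-2 \right)},-2 \right)},d \right)} = 3725 - 14 = 3711$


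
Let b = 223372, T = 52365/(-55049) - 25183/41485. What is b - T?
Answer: 510119929544572/2283707765 ≈ 2.2337e+5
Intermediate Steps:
T = -3558660992/2283707765 (T = 52365*(-1/55049) - 25183*1/41485 = -52365/55049 - 25183/41485 = -3558660992/2283707765 ≈ -1.5583)
b - T = 223372 - 1*(-3558660992/2283707765) = 223372 + 3558660992/2283707765 = 510119929544572/2283707765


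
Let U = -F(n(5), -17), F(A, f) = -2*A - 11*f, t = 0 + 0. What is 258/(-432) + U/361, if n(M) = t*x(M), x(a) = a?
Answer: -28987/25992 ≈ -1.1152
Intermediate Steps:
t = 0
n(M) = 0 (n(M) = 0*M = 0)
F(A, f) = -11*f - 2*A
U = -187 (U = -(-11*(-17) - 2*0) = -(187 + 0) = -1*187 = -187)
258/(-432) + U/361 = 258/(-432) - 187/361 = 258*(-1/432) - 187*1/361 = -43/72 - 187/361 = -28987/25992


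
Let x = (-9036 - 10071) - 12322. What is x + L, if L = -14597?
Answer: -46026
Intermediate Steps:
x = -31429 (x = -19107 - 12322 = -31429)
x + L = -31429 - 14597 = -46026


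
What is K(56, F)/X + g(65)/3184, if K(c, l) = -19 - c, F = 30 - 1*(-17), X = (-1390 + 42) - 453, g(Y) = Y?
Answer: 355865/5734384 ≈ 0.062058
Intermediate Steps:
X = -1801 (X = -1348 - 453 = -1801)
F = 47 (F = 30 + 17 = 47)
K(56, F)/X + g(65)/3184 = (-19 - 1*56)/(-1801) + 65/3184 = (-19 - 56)*(-1/1801) + 65*(1/3184) = -75*(-1/1801) + 65/3184 = 75/1801 + 65/3184 = 355865/5734384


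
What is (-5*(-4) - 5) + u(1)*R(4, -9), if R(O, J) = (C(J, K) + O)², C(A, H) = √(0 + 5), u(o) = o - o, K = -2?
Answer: 15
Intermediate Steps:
u(o) = 0
C(A, H) = √5
R(O, J) = (O + √5)² (R(O, J) = (√5 + O)² = (O + √5)²)
(-5*(-4) - 5) + u(1)*R(4, -9) = (-5*(-4) - 5) + 0*(4 + √5)² = (20 - 5) + 0 = 15 + 0 = 15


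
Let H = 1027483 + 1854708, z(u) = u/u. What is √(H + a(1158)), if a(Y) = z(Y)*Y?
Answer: √2883349 ≈ 1698.0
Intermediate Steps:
z(u) = 1
H = 2882191
a(Y) = Y (a(Y) = 1*Y = Y)
√(H + a(1158)) = √(2882191 + 1158) = √2883349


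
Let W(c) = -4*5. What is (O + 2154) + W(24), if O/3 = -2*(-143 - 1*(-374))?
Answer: 748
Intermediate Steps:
W(c) = -20
O = -1386 (O = 3*(-2*(-143 - 1*(-374))) = 3*(-2*(-143 + 374)) = 3*(-2*231) = 3*(-462) = -1386)
(O + 2154) + W(24) = (-1386 + 2154) - 20 = 768 - 20 = 748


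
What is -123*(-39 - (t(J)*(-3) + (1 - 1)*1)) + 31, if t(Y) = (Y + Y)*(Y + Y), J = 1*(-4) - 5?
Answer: -114728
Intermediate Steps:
J = -9 (J = -4 - 5 = -9)
t(Y) = 4*Y² (t(Y) = (2*Y)*(2*Y) = 4*Y²)
-123*(-39 - (t(J)*(-3) + (1 - 1)*1)) + 31 = -123*(-39 - ((4*(-9)²)*(-3) + (1 - 1)*1)) + 31 = -123*(-39 - ((4*81)*(-3) + 0*1)) + 31 = -123*(-39 - (324*(-3) + 0)) + 31 = -123*(-39 - (-972 + 0)) + 31 = -123*(-39 - 1*(-972)) + 31 = -123*(-39 + 972) + 31 = -123*933 + 31 = -114759 + 31 = -114728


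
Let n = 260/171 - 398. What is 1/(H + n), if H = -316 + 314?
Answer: -171/68140 ≈ -0.0025095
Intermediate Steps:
n = -67798/171 (n = 260*(1/171) - 398 = 260/171 - 398 = -67798/171 ≈ -396.48)
H = -2
1/(H + n) = 1/(-2 - 67798/171) = 1/(-68140/171) = -171/68140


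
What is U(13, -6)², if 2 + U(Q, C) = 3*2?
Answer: 16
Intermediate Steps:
U(Q, C) = 4 (U(Q, C) = -2 + 3*2 = -2 + 6 = 4)
U(13, -6)² = 4² = 16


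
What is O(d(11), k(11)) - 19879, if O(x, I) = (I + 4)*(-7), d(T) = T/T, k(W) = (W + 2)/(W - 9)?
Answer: -39905/2 ≈ -19953.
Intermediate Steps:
k(W) = (2 + W)/(-9 + W)
d(T) = 1
O(x, I) = -28 - 7*I (O(x, I) = (4 + I)*(-7) = -28 - 7*I)
O(d(11), k(11)) - 19879 = (-28 - 7*(2 + 11)/(-9 + 11)) - 19879 = (-28 - 7*13/2) - 19879 = (-28 - 91/2) - 19879 = -147/2 - 19879 = -39905/2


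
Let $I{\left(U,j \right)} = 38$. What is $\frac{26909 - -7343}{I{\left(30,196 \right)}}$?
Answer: $\frac{17126}{19} \approx 901.37$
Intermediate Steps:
$\frac{26909 - -7343}{I{\left(30,196 \right)}} = \frac{26909 - -7343}{38} = \left(26909 + 7343\right) \frac{1}{38} = 34252 \cdot \frac{1}{38} = \frac{17126}{19}$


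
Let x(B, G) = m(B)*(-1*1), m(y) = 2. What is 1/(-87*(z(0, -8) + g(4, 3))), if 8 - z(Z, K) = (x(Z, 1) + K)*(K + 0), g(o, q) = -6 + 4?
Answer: 1/6438 ≈ 0.00015533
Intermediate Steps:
g(o, q) = -2
x(B, G) = -2 (x(B, G) = 2*(-1*1) = 2*(-1) = -2)
z(Z, K) = 8 - K*(-2 + K) (z(Z, K) = 8 - (-2 + K)*(K + 0) = 8 - (-2 + K)*K = 8 - K*(-2 + K))
1/(-87*(z(0, -8) + g(4, 3))) = 1/(-87*((8 - 1*(-8)**2 + 2*(-8)) - 2)) = 1/(-87*((8 - 1*64 - 16) - 2)) = 1/(-87*((8 - 64 - 16) - 2)) = 1/(-87*(-72 - 2)) = 1/(-87*(-74)) = 1/6438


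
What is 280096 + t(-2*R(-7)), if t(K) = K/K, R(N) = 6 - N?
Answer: 280097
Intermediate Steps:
t(K) = 1
280096 + t(-2*R(-7)) = 280096 + 1 = 280097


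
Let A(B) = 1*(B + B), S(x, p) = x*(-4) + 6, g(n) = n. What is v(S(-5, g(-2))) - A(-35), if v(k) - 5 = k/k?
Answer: 76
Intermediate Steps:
S(x, p) = 6 - 4*x (S(x, p) = -4*x + 6 = 6 - 4*x)
A(B) = 2*B (A(B) = 1*(2*B) = 2*B)
v(k) = 6 (v(k) = 5 + k/k = 5 + 1 = 6)
v(S(-5, g(-2))) - A(-35) = 6 - 2*(-35) = 6 - 1*(-70) = 6 + 70 = 76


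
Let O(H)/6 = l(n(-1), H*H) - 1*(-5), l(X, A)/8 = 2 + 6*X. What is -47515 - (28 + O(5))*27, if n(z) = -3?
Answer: -28345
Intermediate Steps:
l(X, A) = 16 + 48*X (l(X, A) = 8*(2 + 6*X) = 16 + 48*X)
O(H) = -738 (O(H) = 6*((16 + 48*(-3)) - 1*(-5)) = 6*((16 - 144) + 5) = 6*(-128 + 5) = 6*(-123) = -738)
-47515 - (28 + O(5))*27 = -47515 - (28 - 738)*27 = -47515 - (-710)*27 = -47515 - 1*(-19170) = -47515 + 19170 = -28345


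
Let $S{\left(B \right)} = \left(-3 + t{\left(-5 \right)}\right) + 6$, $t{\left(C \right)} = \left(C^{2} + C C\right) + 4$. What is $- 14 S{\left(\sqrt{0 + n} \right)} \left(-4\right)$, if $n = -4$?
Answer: $3192$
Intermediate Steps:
$t{\left(C \right)} = 4 + 2 C^{2}$ ($t{\left(C \right)} = \left(C^{2} + C^{2}\right) + 4 = 2 C^{2} + 4 = 4 + 2 C^{2}$)
$S{\left(B \right)} = 57$ ($S{\left(B \right)} = \left(-3 + \left(4 + 2 \left(-5\right)^{2}\right)\right) + 6 = \left(-3 + \left(4 + 2 \cdot 25\right)\right) + 6 = \left(-3 + \left(4 + 50\right)\right) + 6 = \left(-3 + 54\right) + 6 = 51 + 6 = 57$)
$- 14 S{\left(\sqrt{0 + n} \right)} \left(-4\right) = \left(-14\right) 57 \left(-4\right) = \left(-798\right) \left(-4\right) = 3192$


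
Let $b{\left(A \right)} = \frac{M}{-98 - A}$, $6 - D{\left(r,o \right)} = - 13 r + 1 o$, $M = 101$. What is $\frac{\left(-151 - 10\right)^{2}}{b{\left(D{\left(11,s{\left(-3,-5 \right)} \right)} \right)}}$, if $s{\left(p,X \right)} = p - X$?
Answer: $- \frac{6350645}{101} \approx -62878.0$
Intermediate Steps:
$D{\left(r,o \right)} = 6 - o + 13 r$ ($D{\left(r,o \right)} = 6 - \left(- 13 r + 1 o\right) = 6 - \left(- 13 r + o\right) = 6 - \left(o - 13 r\right) = 6 - o + 13 r$)
$b{\left(A \right)} = \frac{101}{-98 - A}$
$\frac{\left(-151 - 10\right)^{2}}{b{\left(D{\left(11,s{\left(-3,-5 \right)} \right)} \right)}} = \frac{\left(-151 - 10\right)^{2}}{\left(-101\right) \frac{1}{98 + \left(6 - \left(-3 - -5\right) + 13 \cdot 11\right)}} = \frac{\left(-161\right)^{2}}{\left(-101\right) \frac{1}{98 + \left(6 - \left(-3 + 5\right) + 143\right)}} = \frac{25921}{\left(-101\right) \frac{1}{98 + \left(6 - 2 + 143\right)}} = \frac{25921}{\left(-101\right) \frac{1}{98 + 147}} = \frac{25921}{\left(-101\right) \frac{1}{245}} = \frac{25921}{- \frac{101}{245}} = 25921 \left(- \frac{245}{101}\right) = - \frac{6350645}{101}$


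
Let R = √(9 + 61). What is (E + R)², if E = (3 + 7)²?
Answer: (100 + √70)² ≈ 11743.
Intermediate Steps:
R = √70 ≈ 8.3666
E = 100 (E = 10² = 100)
(E + R)² = (100 + √70)²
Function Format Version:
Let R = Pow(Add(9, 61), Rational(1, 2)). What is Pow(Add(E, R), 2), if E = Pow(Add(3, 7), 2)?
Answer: Pow(Add(100, Pow(70, Rational(1, 2))), 2) ≈ 11743.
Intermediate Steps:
R = Pow(70, Rational(1, 2)) ≈ 8.3666
E = 100 (E = Pow(10, 2) = 100)
Pow(Add(E, R), 2) = Pow(Add(100, Pow(70, Rational(1, 2))), 2)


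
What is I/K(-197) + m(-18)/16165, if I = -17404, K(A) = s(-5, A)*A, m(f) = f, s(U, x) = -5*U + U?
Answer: 14063237/3184505 ≈ 4.4161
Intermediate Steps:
s(U, x) = -4*U
K(A) = 20*A (K(A) = (-4*(-5))*A = 20*A)
I/K(-197) + m(-18)/16165 = -17404/(20*(-197)) - 18/16165 = -17404/(-3940) - 18*1/16165 = -17404*(-1/3940) - 18/16165 = 4351/985 - 18/16165 = 14063237/3184505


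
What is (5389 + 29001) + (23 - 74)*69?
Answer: 30871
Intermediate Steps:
(5389 + 29001) + (23 - 74)*69 = 34390 - 51*69 = 34390 - 3519 = 30871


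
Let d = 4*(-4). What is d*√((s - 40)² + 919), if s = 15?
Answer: -32*√386 ≈ -628.70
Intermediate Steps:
d = -16
d*√((s - 40)² + 919) = -16*√((15 - 40)² + 919) = -16*√((-25)² + 919) = -16*√(625 + 919) = -32*√386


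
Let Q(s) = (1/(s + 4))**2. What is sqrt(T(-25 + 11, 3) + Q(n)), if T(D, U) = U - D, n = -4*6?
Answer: sqrt(6801)/20 ≈ 4.1234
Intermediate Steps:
n = -24
Q(s) = (4 + s)**(-2) (Q(s) = (1/(4 + s))**2 = (4 + s)**(-2))
sqrt(T(-25 + 11, 3) + Q(n)) = sqrt((3 - (-25 + 11)) + (4 - 24)**(-2)) = sqrt((3 - 1*(-14)) + (-20)**(-2)) = sqrt((3 + 14) + 1/400) = sqrt(17 + 1/400) = sqrt(6801/400) = sqrt(6801)/20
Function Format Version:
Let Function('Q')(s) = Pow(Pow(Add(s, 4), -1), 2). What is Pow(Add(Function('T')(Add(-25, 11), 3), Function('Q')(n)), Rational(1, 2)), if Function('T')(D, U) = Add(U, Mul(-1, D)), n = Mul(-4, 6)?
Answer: Mul(Rational(1, 20), Pow(6801, Rational(1, 2))) ≈ 4.1234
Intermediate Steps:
n = -24
Function('Q')(s) = Pow(Add(4, s), -2) (Function('Q')(s) = Pow(Pow(Add(4, s), -1), 2) = Pow(Add(4, s), -2))
Pow(Add(Function('T')(Add(-25, 11), 3), Function('Q')(n)), Rational(1, 2)) = Pow(Add(Add(3, Mul(-1, Add(-25, 11))), Pow(Add(4, -24), -2)), Rational(1, 2)) = Pow(Add(Add(3, Mul(-1, -14)), Pow(-20, -2)), Rational(1, 2)) = Pow(Add(Add(3, 14), Rational(1, 400)), Rational(1, 2)) = Pow(Add(17, Rational(1, 400)), Rational(1, 2)) = Pow(Rational(6801, 400), Rational(1, 2)) = Mul(Rational(1, 20), Pow(6801, Rational(1, 2)))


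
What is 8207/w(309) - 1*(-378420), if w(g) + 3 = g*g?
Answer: 36130792967/95478 ≈ 3.7842e+5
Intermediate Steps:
w(g) = -3 + g**2 (w(g) = -3 + g*g = -3 + g**2)
8207/w(309) - 1*(-378420) = 8207/(-3 + 309**2) - 1*(-378420) = 8207/(-3 + 95481) + 378420 = 8207/95478 + 378420 = 36130792967/95478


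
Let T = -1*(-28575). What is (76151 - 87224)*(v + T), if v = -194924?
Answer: 1841982477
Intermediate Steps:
T = 28575
(76151 - 87224)*(v + T) = (76151 - 87224)*(-194924 + 28575) = -11073*(-166349) = 1841982477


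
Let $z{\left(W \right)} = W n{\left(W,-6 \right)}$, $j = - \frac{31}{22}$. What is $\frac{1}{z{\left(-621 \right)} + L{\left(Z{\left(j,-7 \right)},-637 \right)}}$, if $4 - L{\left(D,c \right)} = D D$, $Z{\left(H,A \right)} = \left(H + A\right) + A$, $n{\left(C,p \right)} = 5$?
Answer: $- \frac{484}{1615805} \approx -0.00029954$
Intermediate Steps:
$j = - \frac{31}{22}$ ($j = \left(-31\right) \frac{1}{22} = - \frac{31}{22} \approx -1.4091$)
$Z{\left(H,A \right)} = H + 2 A$ ($Z{\left(H,A \right)} = \left(A + H\right) + A = H + 2 A$)
$L{\left(D,c \right)} = 4 - D^{2}$ ($L{\left(D,c \right)} = 4 - D D = 4 - D^{2}$)
$z{\left(W \right)} = 5 W$ ($z{\left(W \right)} = W 5 = 5 W$)
$\frac{1}{z{\left(-621 \right)} + L{\left(Z{\left(j,-7 \right)},-637 \right)}} = \frac{1}{5 \left(-621\right) + \left(4 - \left(- \frac{31}{22} + 2 \left(-7\right)\right)^{2}\right)} = \frac{1}{-3105 + \left(4 - \left(- \frac{31}{22} - 14\right)^{2}\right)} = \frac{1}{-3105 + \left(4 - \left(- \frac{339}{22}\right)^{2}\right)} = \frac{1}{-3105 + \left(4 - \frac{114921}{484}\right)} = \frac{1}{-3105 - \frac{112985}{484}} = \frac{1}{- \frac{1615805}{484}} = - \frac{484}{1615805}$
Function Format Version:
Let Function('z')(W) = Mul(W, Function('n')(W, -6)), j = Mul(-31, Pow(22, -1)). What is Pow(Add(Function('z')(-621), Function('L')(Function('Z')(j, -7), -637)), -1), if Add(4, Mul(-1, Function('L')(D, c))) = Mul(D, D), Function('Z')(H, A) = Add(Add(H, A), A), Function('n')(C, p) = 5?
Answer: Rational(-484, 1615805) ≈ -0.00029954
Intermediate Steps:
j = Rational(-31, 22) (j = Mul(-31, Rational(1, 22)) = Rational(-31, 22) ≈ -1.4091)
Function('Z')(H, A) = Add(H, Mul(2, A)) (Function('Z')(H, A) = Add(Add(A, H), A) = Add(H, Mul(2, A)))
Function('L')(D, c) = Add(4, Mul(-1, Pow(D, 2))) (Function('L')(D, c) = Add(4, Mul(-1, Mul(D, D))) = Add(4, Mul(-1, Pow(D, 2))))
Function('z')(W) = Mul(5, W) (Function('z')(W) = Mul(W, 5) = Mul(5, W))
Pow(Add(Function('z')(-621), Function('L')(Function('Z')(j, -7), -637)), -1) = Pow(Add(Mul(5, -621), Add(4, Mul(-1, Pow(Add(Rational(-31, 22), Mul(2, -7)), 2)))), -1) = Pow(Add(-3105, Add(4, Mul(-1, Pow(Add(Rational(-31, 22), -14), 2)))), -1) = Pow(Add(-3105, Add(4, Mul(-1, Pow(Rational(-339, 22), 2)))), -1) = Pow(Add(-3105, Add(4, Mul(-1, Rational(114921, 484)))), -1) = Pow(Add(-3105, Add(4, Rational(-114921, 484))), -1) = Pow(Add(-3105, Rational(-112985, 484)), -1) = Pow(Rational(-1615805, 484), -1) = Rational(-484, 1615805)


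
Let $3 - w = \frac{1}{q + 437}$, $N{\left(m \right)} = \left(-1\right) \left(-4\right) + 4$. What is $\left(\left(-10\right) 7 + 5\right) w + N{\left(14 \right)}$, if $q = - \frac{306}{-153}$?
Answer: $- \frac{82028}{439} \approx -186.85$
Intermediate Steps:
$q = 2$ ($q = \left(-306\right) \left(- \frac{1}{153}\right) = 2$)
$N{\left(m \right)} = 8$ ($N{\left(m \right)} = 4 + 4 = 8$)
$w = \frac{1316}{439}$ ($w = 3 - \frac{1}{2 + 437} = 3 - \frac{1}{439} = \frac{1316}{439} \approx 2.9977$)
$\left(\left(-10\right) 7 + 5\right) w + N{\left(14 \right)} = \left(\left(-10\right) 7 + 5\right) \frac{1316}{439} + 8 = \left(-70 + 5\right) \frac{1316}{439} + 8 = \left(-65\right) \frac{1316}{439} + 8 = - \frac{85540}{439} + 8 = - \frac{82028}{439}$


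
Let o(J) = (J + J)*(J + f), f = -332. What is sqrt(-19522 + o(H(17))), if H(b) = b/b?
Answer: 58*I*sqrt(6) ≈ 142.07*I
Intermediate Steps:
H(b) = 1
o(J) = 2*J*(-332 + J) (o(J) = (J + J)*(J - 332) = (2*J)*(-332 + J) = 2*J*(-332 + J))
sqrt(-19522 + o(H(17))) = sqrt(-19522 + 2*1*(-332 + 1)) = sqrt(-19522 + 2*1*(-331)) = sqrt(-19522 - 662) = sqrt(-20184) = 58*I*sqrt(6)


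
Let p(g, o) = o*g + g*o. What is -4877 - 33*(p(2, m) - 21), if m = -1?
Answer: -4052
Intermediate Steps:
p(g, o) = 2*g*o (p(g, o) = g*o + g*o = 2*g*o)
-4877 - 33*(p(2, m) - 21) = -4877 - 33*(2*2*(-1) - 21) = -4877 - 33*(-4 - 21) = -4877 - 33*(-25) = -4877 - 1*(-825) = -4877 + 825 = -4052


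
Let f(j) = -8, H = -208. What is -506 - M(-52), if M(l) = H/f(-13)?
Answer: -532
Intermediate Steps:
M(l) = 26 (M(l) = -208/(-8) = -208*(-⅛) = 26)
-506 - M(-52) = -506 - 1*26 = -506 - 26 = -532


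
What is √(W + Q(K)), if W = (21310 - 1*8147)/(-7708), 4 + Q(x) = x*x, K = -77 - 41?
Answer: √206732793619/3854 ≈ 117.98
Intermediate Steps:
K = -118
Q(x) = -4 + x² (Q(x) = -4 + x*x = -4 + x²)
W = -13163/7708 (W = (21310 - 8147)*(-1/7708) = 13163*(-1/7708) = -13163/7708 ≈ -1.7077)
√(W + Q(K)) = √(-13163/7708 + (-4 + (-118)²)) = √(-13163/7708 + (-4 + 13924)) = √(-13163/7708 + 13920) = √(107282197/7708) = √206732793619/3854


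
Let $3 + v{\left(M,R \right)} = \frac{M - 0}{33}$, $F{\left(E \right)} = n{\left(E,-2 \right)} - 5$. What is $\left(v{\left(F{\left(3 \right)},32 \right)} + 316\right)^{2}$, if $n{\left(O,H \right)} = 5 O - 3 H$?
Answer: $\frac{107019025}{1089} \approx 98273.0$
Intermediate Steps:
$n{\left(O,H \right)} = - 3 H + 5 O$
$F{\left(E \right)} = 1 + 5 E$ ($F{\left(E \right)} = \left(\left(-3\right) \left(-2\right) + 5 E\right) - 5 = \left(6 + 5 E\right) - 5 = 1 + 5 E$)
$v{\left(M,R \right)} = -3 + \frac{M}{33}$ ($v{\left(M,R \right)} = -3 + \frac{M - 0}{33} = -3 + \left(M + 0\right) \frac{1}{33} = -3 + M \frac{1}{33} = -3 + \frac{M}{33}$)
$\left(v{\left(F{\left(3 \right)},32 \right)} + 316\right)^{2} = \left(\left(-3 + \frac{1 + 5 \cdot 3}{33}\right) + 316\right)^{2} = \left(\left(-3 + \frac{1 + 15}{33}\right) + 316\right)^{2} = \left(\left(-3 + \frac{1}{33} \cdot 16\right) + 316\right)^{2} = \left(\left(-3 + \frac{16}{33}\right) + 316\right)^{2} = \left(- \frac{83}{33} + 316\right)^{2} = \left(\frac{10345}{33}\right)^{2} = \frac{107019025}{1089}$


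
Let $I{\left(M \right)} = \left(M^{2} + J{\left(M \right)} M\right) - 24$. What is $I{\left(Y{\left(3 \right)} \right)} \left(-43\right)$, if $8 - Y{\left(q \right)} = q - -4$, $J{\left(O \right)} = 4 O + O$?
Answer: $774$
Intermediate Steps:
$J{\left(O \right)} = 5 O$
$Y{\left(q \right)} = 4 - q$ ($Y{\left(q \right)} = 8 - \left(q - -4\right) = 8 - \left(q + 4\right) = 8 - \left(4 + q\right) = 4 - q$)
$I{\left(M \right)} = -24 + 6 M^{2}$ ($I{\left(M \right)} = \left(M^{2} + 5 M M\right) - 24 = \left(M^{2} + 5 M^{2}\right) - 24 = 6 M^{2} - 24 = -24 + 6 M^{2}$)
$I{\left(Y{\left(3 \right)} \right)} \left(-43\right) = \left(-24 + 6 \left(4 - 3\right)^{2}\right) \left(-43\right) = \left(-24 + 6 \cdot 1^{2}\right) \left(-43\right) = \left(-24 + 6 \cdot 1\right) \left(-43\right) = \left(-24 + 6\right) \left(-43\right) = \left(-18\right) \left(-43\right) = 774$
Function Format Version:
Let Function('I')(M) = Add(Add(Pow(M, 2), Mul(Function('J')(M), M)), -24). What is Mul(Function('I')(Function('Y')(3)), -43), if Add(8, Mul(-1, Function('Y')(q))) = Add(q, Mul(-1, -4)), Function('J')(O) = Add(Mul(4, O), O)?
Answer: 774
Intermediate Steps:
Function('J')(O) = Mul(5, O)
Function('Y')(q) = Add(4, Mul(-1, q)) (Function('Y')(q) = Add(8, Mul(-1, Add(q, Mul(-1, -4)))) = Add(8, Mul(-1, Add(q, 4))) = Add(8, Mul(-1, Add(4, q))) = Add(8, Add(-4, Mul(-1, q))) = Add(4, Mul(-1, q)))
Function('I')(M) = Add(-24, Mul(6, Pow(M, 2))) (Function('I')(M) = Add(Add(Pow(M, 2), Mul(Mul(5, M), M)), -24) = Add(Add(Pow(M, 2), Mul(5, Pow(M, 2))), -24) = Add(Mul(6, Pow(M, 2)), -24) = Add(-24, Mul(6, Pow(M, 2))))
Mul(Function('I')(Function('Y')(3)), -43) = Mul(Add(-24, Mul(6, Pow(Add(4, Mul(-1, 3)), 2))), -43) = Mul(Add(-24, Mul(6, Pow(Add(4, -3), 2))), -43) = Mul(Add(-24, Mul(6, Pow(1, 2))), -43) = Mul(Add(-24, Mul(6, 1)), -43) = Mul(Add(-24, 6), -43) = Mul(-18, -43) = 774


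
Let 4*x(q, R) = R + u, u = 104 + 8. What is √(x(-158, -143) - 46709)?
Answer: 9*I*√2307/2 ≈ 216.14*I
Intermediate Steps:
u = 112
x(q, R) = 28 + R/4 (x(q, R) = (R + 112)/4 = (112 + R)/4 = 28 + R/4)
√(x(-158, -143) - 46709) = √((28 + (¼)*(-143)) - 46709) = √((28 - 143/4) - 46709) = √(-31/4 - 46709) = √(-186867/4) = 9*I*√2307/2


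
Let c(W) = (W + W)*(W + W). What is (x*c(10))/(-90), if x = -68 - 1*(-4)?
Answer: 2560/9 ≈ 284.44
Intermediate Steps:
c(W) = 4*W² (c(W) = (2*W)*(2*W) = 4*W²)
x = -64 (x = -68 + 4 = -64)
(x*c(10))/(-90) = -256*10²/(-90) = -256*100*(-1/90) = -64*400*(-1/90) = -25600*(-1/90) = 2560/9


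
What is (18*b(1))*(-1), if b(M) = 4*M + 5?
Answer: -162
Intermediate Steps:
b(M) = 5 + 4*M
(18*b(1))*(-1) = (18*(5 + 4*1))*(-1) = (18*(5 + 4))*(-1) = (18*9)*(-1) = 162*(-1) = -162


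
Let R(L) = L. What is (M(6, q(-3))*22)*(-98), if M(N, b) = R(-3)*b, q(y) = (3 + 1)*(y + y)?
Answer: -155232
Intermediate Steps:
q(y) = 8*y (q(y) = 4*(2*y) = 8*y)
M(N, b) = -3*b
(M(6, q(-3))*22)*(-98) = (-24*(-3)*22)*(-98) = (-3*(-24)*22)*(-98) = (72*22)*(-98) = 1584*(-98) = -155232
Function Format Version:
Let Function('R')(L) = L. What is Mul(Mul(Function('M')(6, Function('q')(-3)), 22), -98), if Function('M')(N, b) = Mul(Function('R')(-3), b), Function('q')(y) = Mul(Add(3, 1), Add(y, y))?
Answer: -155232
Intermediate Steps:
Function('q')(y) = Mul(8, y) (Function('q')(y) = Mul(4, Mul(2, y)) = Mul(8, y))
Function('M')(N, b) = Mul(-3, b)
Mul(Mul(Function('M')(6, Function('q')(-3)), 22), -98) = Mul(Mul(Mul(-3, Mul(8, -3)), 22), -98) = Mul(Mul(Mul(-3, -24), 22), -98) = Mul(Mul(72, 22), -98) = Mul(1584, -98) = -155232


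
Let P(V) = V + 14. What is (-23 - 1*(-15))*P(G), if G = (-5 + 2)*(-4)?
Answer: -208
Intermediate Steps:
G = 12 (G = -3*(-4) = 12)
P(V) = 14 + V
(-23 - 1*(-15))*P(G) = (-23 - 1*(-15))*(14 + 12) = (-23 + 15)*26 = -8*26 = -208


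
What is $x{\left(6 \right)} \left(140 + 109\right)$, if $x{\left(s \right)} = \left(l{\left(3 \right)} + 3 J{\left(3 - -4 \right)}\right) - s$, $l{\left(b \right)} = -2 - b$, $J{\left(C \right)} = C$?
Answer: $2490$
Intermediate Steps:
$x{\left(s \right)} = 16 - s$ ($x{\left(s \right)} = \left(\left(-2 - 3\right) + 3 \left(3 - -4\right)\right) - s = \left(\left(-2 - 3\right) + 3 \left(3 + 4\right)\right) - s = \left(-5 + 3 \cdot 7\right) - s = \left(-5 + 21\right) - s = 16 - s$)
$x{\left(6 \right)} \left(140 + 109\right) = \left(16 - 6\right) \left(140 + 109\right) = \left(16 - 6\right) 249 = 10 \cdot 249 = 2490$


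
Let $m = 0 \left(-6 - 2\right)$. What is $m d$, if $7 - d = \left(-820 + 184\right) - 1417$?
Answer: $0$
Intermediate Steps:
$d = 2060$ ($d = 7 - \left(\left(-820 + 184\right) - 1417\right) = 7 - \left(-636 - 1417\right) = 7 - -2053 = 7 + 2053 = 2060$)
$m = 0$ ($m = 0 \left(-8\right) = 0$)
$m d = 0 \cdot 2060 = 0$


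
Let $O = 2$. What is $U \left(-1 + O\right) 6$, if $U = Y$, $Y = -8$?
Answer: $-48$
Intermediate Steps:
$U = -8$
$U \left(-1 + O\right) 6 = - 8 \left(-1 + 2\right) 6 = - 8 \cdot 1 \cdot 6 = \left(-8\right) 6 = -48$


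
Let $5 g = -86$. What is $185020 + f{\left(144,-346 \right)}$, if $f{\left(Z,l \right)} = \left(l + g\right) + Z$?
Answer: $\frac{924004}{5} \approx 1.848 \cdot 10^{5}$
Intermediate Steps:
$g = - \frac{86}{5}$ ($g = \frac{1}{5} \left(-86\right) = - \frac{86}{5} \approx -17.2$)
$f{\left(Z,l \right)} = - \frac{86}{5} + Z + l$ ($f{\left(Z,l \right)} = \left(l - \frac{86}{5}\right) + Z = \left(- \frac{86}{5} + l\right) + Z = - \frac{86}{5} + Z + l$)
$185020 + f{\left(144,-346 \right)} = 185020 - \frac{1096}{5} = \frac{924004}{5}$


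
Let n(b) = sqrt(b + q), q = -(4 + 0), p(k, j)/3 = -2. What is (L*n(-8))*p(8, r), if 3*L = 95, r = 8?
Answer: -380*I*sqrt(3) ≈ -658.18*I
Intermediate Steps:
L = 95/3 (L = (1/3)*95 = 95/3 ≈ 31.667)
p(k, j) = -6 (p(k, j) = 3*(-2) = -6)
q = -4 (q = -1*4 = -4)
n(b) = sqrt(-4 + b) (n(b) = sqrt(b - 4) = sqrt(-4 + b))
(L*n(-8))*p(8, r) = (95*sqrt(-4 - 8)/3)*(-6) = (95*sqrt(-12)/3)*(-6) = (95*(2*I*sqrt(3))/3)*(-6) = (190*I*sqrt(3)/3)*(-6) = -380*I*sqrt(3)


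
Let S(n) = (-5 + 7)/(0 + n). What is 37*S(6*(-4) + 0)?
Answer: -37/12 ≈ -3.0833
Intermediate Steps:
S(n) = 2/n
37*S(6*(-4) + 0) = 37*(2/(6*(-4) + 0)) = 37*(2/(-24 + 0)) = 37*(2/(-24)) = 37*(2*(-1/24)) = 37*(-1/12) = -37/12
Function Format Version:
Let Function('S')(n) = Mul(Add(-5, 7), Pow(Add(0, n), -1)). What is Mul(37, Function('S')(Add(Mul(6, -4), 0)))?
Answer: Rational(-37, 12) ≈ -3.0833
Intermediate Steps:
Function('S')(n) = Mul(2, Pow(n, -1))
Mul(37, Function('S')(Add(Mul(6, -4), 0))) = Mul(37, Mul(2, Pow(Add(Mul(6, -4), 0), -1))) = Mul(37, Mul(2, Pow(Add(-24, 0), -1))) = Mul(37, Mul(2, Pow(-24, -1))) = Mul(37, Mul(2, Rational(-1, 24))) = Mul(37, Rational(-1, 12)) = Rational(-37, 12)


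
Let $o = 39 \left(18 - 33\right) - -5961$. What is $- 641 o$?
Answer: $-3446016$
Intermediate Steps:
$o = 5376$ ($o = 39 \left(-15\right) + 5961 = -585 + 5961 = 5376$)
$- 641 o = \left(-641\right) 5376 = -3446016$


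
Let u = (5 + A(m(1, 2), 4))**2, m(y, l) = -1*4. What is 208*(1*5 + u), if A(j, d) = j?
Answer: 1248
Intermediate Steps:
m(y, l) = -4
u = 1 (u = (5 - 4)**2 = 1**2 = 1)
208*(1*5 + u) = 208*(1*5 + 1) = 208*(5 + 1) = 208*6 = 1248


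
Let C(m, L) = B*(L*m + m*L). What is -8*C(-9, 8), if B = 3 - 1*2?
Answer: 1152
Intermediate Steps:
B = 1 (B = 3 - 2 = 1)
C(m, L) = 2*L*m (C(m, L) = 1*(L*m + m*L) = 1*(L*m + L*m) = 1*(2*L*m) = 2*L*m)
-8*C(-9, 8) = -16*8*(-9) = -8*(-144) = 1152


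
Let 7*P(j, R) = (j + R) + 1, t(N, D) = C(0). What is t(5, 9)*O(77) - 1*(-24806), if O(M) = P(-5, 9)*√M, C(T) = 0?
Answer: 24806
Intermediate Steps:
t(N, D) = 0
P(j, R) = ⅐ + R/7 + j/7 (P(j, R) = ((j + R) + 1)/7 = ((R + j) + 1)/7 = (1 + R + j)/7 = ⅐ + R/7 + j/7)
O(M) = 5*√M/7 (O(M) = (⅐ + (⅐)*9 + (⅐)*(-5))*√M = (⅐ + 9/7 - 5/7)*√M = 5*√M/7)
t(5, 9)*O(77) - 1*(-24806) = 0*(5*√77/7) - 1*(-24806) = 0 + 24806 = 24806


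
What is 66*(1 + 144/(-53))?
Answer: -6006/53 ≈ -113.32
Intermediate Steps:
66*(1 + 144/(-53)) = 66*(1 + 144*(-1/53)) = 66*(1 - 144/53) = 66*(-91/53) = -6006/53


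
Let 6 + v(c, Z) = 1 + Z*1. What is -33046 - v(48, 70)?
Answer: -33111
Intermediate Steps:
v(c, Z) = -5 + Z (v(c, Z) = -6 + (1 + Z*1) = -6 + (1 + Z) = -5 + Z)
-33046 - v(48, 70) = -33046 - (-5 + 70) = -33046 - 1*65 = -33046 - 65 = -33111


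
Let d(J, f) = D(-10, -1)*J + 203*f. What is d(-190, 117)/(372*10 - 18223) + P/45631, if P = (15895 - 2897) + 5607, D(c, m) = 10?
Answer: -727254666/661786393 ≈ -1.0989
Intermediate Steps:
P = 18605 (P = 12998 + 5607 = 18605)
d(J, f) = 10*J + 203*f
d(-190, 117)/(372*10 - 18223) + P/45631 = (10*(-190) + 203*117)/(372*10 - 18223) + 18605/45631 = (-1900 + 23751)/(3720 - 18223) + 18605*(1/45631) = 21851/(-14503) + 18605/45631 = 21851*(-1/14503) + 18605/45631 = -21851/14503 + 18605/45631 = -727254666/661786393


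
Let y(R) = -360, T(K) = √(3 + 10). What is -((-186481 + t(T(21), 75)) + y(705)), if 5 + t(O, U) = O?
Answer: 186846 - √13 ≈ 1.8684e+5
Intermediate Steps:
T(K) = √13
t(O, U) = -5 + O
-((-186481 + t(T(21), 75)) + y(705)) = -((-186481 + (-5 + √13)) - 360) = -((-186486 + √13) - 360) = -(-186846 + √13) = 186846 - √13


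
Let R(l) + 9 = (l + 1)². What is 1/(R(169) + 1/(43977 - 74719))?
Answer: 30742/888167121 ≈ 3.4613e-5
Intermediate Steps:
R(l) = -9 + (1 + l)² (R(l) = -9 + (l + 1)² = -9 + (1 + l)²)
1/(R(169) + 1/(43977 - 74719)) = 1/((-9 + (1 + 169)²) + 1/(43977 - 74719)) = 1/((-9 + 170²) + 1/(-30742)) = 1/((-9 + 28900) - 1/30742) = 1/(28891 - 1/30742) = 1/(888167121/30742) = 30742/888167121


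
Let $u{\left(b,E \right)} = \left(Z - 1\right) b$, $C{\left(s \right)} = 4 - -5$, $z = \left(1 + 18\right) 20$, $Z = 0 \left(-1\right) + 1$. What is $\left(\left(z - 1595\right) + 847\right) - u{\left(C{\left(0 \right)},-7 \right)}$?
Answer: $-368$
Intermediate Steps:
$Z = 1$ ($Z = 0 + 1 = 1$)
$z = 380$ ($z = 19 \cdot 20 = 380$)
$C{\left(s \right)} = 9$ ($C{\left(s \right)} = 4 + 5 = 9$)
$u{\left(b,E \right)} = 0$ ($u{\left(b,E \right)} = \left(1 - 1\right) b = 0 b = 0$)
$\left(\left(z - 1595\right) + 847\right) - u{\left(C{\left(0 \right)},-7 \right)} = \left(\left(380 - 1595\right) + 847\right) - 0 = \left(-1215 + 847\right) + 0 = -368 + 0 = -368$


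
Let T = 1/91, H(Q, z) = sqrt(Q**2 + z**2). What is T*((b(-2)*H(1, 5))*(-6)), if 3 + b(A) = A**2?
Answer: -6*sqrt(26)/91 ≈ -0.33620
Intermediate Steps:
b(A) = -3 + A**2
T = 1/91 ≈ 0.010989
T*((b(-2)*H(1, 5))*(-6)) = (((-3 + (-2)**2)*sqrt(1**2 + 5**2))*(-6))/91 = (((-3 + 4)*sqrt(1 + 25))*(-6))/91 = ((1*sqrt(26))*(-6))/91 = (sqrt(26)*(-6))/91 = (-6*sqrt(26))/91 = -6*sqrt(26)/91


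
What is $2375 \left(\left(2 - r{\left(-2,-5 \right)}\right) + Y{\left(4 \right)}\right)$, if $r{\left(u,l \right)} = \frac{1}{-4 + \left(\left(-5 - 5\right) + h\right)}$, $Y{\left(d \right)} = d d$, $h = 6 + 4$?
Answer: $\frac{173375}{4} \approx 43344.0$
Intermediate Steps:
$h = 10$
$Y{\left(d \right)} = d^{2}$
$r{\left(u,l \right)} = - \frac{1}{4}$ ($r{\left(u,l \right)} = \frac{1}{-4 + \left(\left(-5 - 5\right) + 10\right)} = \frac{1}{-4 + \left(-10 + 10\right)} = \frac{1}{-4 + 0} = \frac{1}{-4} = - \frac{1}{4}$)
$2375 \left(\left(2 - r{\left(-2,-5 \right)}\right) + Y{\left(4 \right)}\right) = 2375 \left(\left(2 - - \frac{1}{4}\right) + 4^{2}\right) = 2375 \left(\left(2 + \frac{1}{4}\right) + 16\right) = 2375 \left(\frac{9}{4} + 16\right) = 2375 \cdot \frac{73}{4} = \frac{173375}{4}$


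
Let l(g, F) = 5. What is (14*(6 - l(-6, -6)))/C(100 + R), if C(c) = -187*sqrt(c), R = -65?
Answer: -2*sqrt(35)/935 ≈ -0.012655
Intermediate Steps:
(14*(6 - l(-6, -6)))/C(100 + R) = (14*(6 - 1*5))/((-187*sqrt(100 - 65))) = (14*(6 - 5))/((-187*sqrt(35))) = (14*1)*(-sqrt(35)/6545) = 14*(-sqrt(35)/6545) = -2*sqrt(35)/935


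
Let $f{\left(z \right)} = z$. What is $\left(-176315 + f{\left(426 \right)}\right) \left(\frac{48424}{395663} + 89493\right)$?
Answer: $- \frac{6228074229789587}{395663} \approx -1.5741 \cdot 10^{10}$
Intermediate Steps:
$\left(-176315 + f{\left(426 \right)}\right) \left(\frac{48424}{395663} + 89493\right) = \left(-176315 + 426\right) \left(\frac{48424}{395663} + 89493\right) = - 175889 \left(48424 \cdot \frac{1}{395663} + 89493\right) = - 175889 \left(\frac{48424}{395663} + 89493\right) = \left(-175889\right) \frac{35409117283}{395663} = - \frac{6228074229789587}{395663}$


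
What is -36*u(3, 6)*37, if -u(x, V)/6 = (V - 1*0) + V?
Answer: 95904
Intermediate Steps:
u(x, V) = -12*V (u(x, V) = -6*((V - 1*0) + V) = -6*((V + 0) + V) = -6*(V + V) = -12*V)
-36*u(3, 6)*37 = -(-432)*6*37 = -36*(-72)*37 = 2592*37 = 95904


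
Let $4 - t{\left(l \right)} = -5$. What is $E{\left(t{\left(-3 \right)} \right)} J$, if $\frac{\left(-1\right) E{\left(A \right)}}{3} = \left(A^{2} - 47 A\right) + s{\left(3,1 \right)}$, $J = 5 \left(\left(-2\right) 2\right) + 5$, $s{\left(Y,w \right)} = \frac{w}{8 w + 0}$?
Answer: $- \frac{123075}{8} \approx -15384.0$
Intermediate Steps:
$t{\left(l \right)} = 9$ ($t{\left(l \right)} = 4 - -5 = 4 + 5 = 9$)
$s{\left(Y,w \right)} = \frac{1}{8}$ ($s{\left(Y,w \right)} = \frac{w}{8 w} = w \frac{1}{8 w} = \frac{1}{8}$)
$J = -15$ ($J = 5 \left(-4\right) + 5 = -20 + 5 = -15$)
$E{\left(A \right)} = - \frac{3}{8} - 3 A^{2} + 141 A$ ($E{\left(A \right)} = - 3 \left(\left(A^{2} - 47 A\right) + \frac{1}{8}\right) = - 3 \left(\frac{1}{8} + A^{2} - 47 A\right) = - \frac{3}{8} - 3 A^{2} + 141 A$)
$E{\left(t{\left(-3 \right)} \right)} J = \left(- \frac{3}{8} - 3 \cdot 9^{2} + 141 \cdot 9\right) \left(-15\right) = \left(- \frac{3}{8} - 243 + 1269\right) \left(-15\right) = \frac{8205}{8} \left(-15\right) = - \frac{123075}{8}$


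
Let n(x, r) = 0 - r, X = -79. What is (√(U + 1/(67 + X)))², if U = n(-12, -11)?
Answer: 131/12 ≈ 10.917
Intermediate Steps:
n(x, r) = -r
U = 11 (U = -1*(-11) = 11)
(√(U + 1/(67 + X)))² = (√(11 + 1/(67 - 79)))² = (√(11 + 1/(-12)))² = (√(11 - 1/12))² = (√(131/12))² = (√393/6)² = 131/12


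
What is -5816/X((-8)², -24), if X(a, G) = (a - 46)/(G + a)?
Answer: -116320/9 ≈ -12924.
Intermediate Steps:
X(a, G) = (-46 + a)/(G + a)
-5816/X((-8)², -24) = -5816*(-24 + (-8)²)/(-46 + (-8)²) = -5816*(-24 + 64)/(-46 + 64) = -5816/(18/40) = -5816/((1/40)*18) = -5816/9/20 = -5816*20/9 = -116320/9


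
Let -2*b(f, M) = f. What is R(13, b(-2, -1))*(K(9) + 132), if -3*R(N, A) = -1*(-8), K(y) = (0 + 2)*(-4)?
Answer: -992/3 ≈ -330.67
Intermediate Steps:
b(f, M) = -f/2
K(y) = -8 (K(y) = 2*(-4) = -8)
R(N, A) = -8/3 (R(N, A) = -(-1)*(-8)/3 = -⅓*8 = -8/3)
R(13, b(-2, -1))*(K(9) + 132) = -8*(-8 + 132)/3 = -8/3*124 = -992/3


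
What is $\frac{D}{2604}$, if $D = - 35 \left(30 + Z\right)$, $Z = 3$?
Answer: $- \frac{55}{124} \approx -0.44355$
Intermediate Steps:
$D = -1155$ ($D = - 35 \left(30 + 3\right) = \left(-35\right) 33 = -1155$)
$\frac{D}{2604} = - \frac{1155}{2604} = \left(-1155\right) \frac{1}{2604} = - \frac{55}{124}$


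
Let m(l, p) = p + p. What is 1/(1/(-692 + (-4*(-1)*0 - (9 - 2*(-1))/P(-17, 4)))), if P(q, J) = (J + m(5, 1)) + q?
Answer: -691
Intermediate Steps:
m(l, p) = 2*p
P(q, J) = 2 + J + q (P(q, J) = (J + 2*1) + q = (J + 2) + q = (2 + J) + q = 2 + J + q)
1/(1/(-692 + (-4*(-1)*0 - (9 - 2*(-1))/P(-17, 4)))) = 1/(1/(-692 + (-4*(-1)*0 - (9 - 2*(-1))/(2 + 4 - 17)))) = 1/(1/(-692 + (4*0 - (9 + 2)/(-11)))) = 1/(1/(-692 + (0 - 11*(-1)/11))) = 1/(1/(-692 + (0 - 1*(-1)))) = 1/(1/(-692 + (0 + 1))) = 1/(1/(-692 + 1)) = 1/(1/(-691)) = 1/(-1/691) = -691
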